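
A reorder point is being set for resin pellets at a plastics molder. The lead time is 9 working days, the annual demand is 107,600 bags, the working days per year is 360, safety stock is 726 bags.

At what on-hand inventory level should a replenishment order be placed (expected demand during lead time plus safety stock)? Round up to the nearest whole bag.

3,416 bags

Daily demand d = 107,600 / 360 = 298.889 bags/day
Demand during lead time = 298.889 × 9 = 2,690.00
Reorder point = 2,690.00 + 726 = 3,416.00 → round up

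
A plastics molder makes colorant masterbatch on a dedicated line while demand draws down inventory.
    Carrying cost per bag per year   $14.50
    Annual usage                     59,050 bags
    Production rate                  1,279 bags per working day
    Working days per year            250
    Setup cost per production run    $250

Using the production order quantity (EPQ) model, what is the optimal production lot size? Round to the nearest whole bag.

Daily demand d = 59,050/250 = 236.200; p = 1279; 1 − d/p = 0.81532
EPQ = √(2DS / (H(1 − d/p)))
    = √(2 × 59,050 × 250 / (14.5 × 0.81532)) ≈ 1,580.32

1,580 bags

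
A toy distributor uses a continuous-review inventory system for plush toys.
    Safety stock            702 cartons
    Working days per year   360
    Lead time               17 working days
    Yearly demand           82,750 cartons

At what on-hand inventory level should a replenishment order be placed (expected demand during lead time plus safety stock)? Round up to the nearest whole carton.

Daily demand d = 82,750 / 360 = 229.861 cartons/day
Demand during lead time = 229.861 × 17 = 3,907.64
Reorder point = 3,907.64 + 702 = 4,609.64 → round up

4,610 cartons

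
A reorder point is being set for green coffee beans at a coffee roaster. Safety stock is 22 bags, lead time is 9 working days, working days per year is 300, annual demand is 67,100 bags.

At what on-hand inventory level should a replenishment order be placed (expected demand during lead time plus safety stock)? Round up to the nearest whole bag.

2,035 bags

Daily demand d = 67,100 / 300 = 223.667 bags/day
Demand during lead time = 223.667 × 9 = 2,013.00
Reorder point = 2,013.00 + 22 = 2,035.00 → round up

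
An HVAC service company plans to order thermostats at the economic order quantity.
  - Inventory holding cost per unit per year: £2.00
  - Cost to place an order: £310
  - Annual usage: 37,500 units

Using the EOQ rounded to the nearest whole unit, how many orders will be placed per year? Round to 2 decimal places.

Optimal lot size Q* = (2 × 37,500 × £310 / £2)^½ ≈ 3,409.55 → Q = 3,410
N = D/Q = 37,500/3,410 ≈ 10.997 orders/yr

11.00 orders per year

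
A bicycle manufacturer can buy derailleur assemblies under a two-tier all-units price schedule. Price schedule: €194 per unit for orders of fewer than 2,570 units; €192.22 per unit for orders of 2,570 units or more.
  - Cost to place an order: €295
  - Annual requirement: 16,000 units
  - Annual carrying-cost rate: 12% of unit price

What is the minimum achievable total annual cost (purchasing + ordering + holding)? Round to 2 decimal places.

€3,106,996.90

H₁ = 12%×€194 = €23.2800;  H₂ = 12%×€192.22 = €23.0664
EOQ₁ = √(2×16,000×295/23.2800) = 636.79  (< 2,570, feasible at tier 1)
EOQ₂ = √(2×16,000×295/23.0664) = 639.73  (< 2,570 → use Q = 2,570 at tier-2 price)
TC(tier 1 (EOQ₁), Q≈636.8) = €3,118,824.41
TC(tier 2, Q≈2,570.0) = €3,106,996.90
Minimum at tier 2: €3,106,996.90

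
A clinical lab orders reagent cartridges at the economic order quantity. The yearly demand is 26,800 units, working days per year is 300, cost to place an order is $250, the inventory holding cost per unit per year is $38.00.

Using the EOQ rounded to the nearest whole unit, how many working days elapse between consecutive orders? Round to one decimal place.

6.6 days

Optimal lot size Q* = (2 × 26,800 × $250 / $38)^½ ≈ 593.83 → Q = 594 units
T = Q/D × 300 days = 594/26,800 × 300 = 6.649 days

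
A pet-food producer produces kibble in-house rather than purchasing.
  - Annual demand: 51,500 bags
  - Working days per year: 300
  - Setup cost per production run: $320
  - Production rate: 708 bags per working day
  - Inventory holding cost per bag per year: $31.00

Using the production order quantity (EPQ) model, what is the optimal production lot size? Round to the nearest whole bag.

Daily demand d = 51,500/300 = 171.667; p = 708; 1 − d/p = 0.75753
EPQ = √(2DS / (H(1 − d/p)))
    = √(2 × 51,500 × 320 / (31 × 0.75753)) ≈ 1,184.71

1,185 bags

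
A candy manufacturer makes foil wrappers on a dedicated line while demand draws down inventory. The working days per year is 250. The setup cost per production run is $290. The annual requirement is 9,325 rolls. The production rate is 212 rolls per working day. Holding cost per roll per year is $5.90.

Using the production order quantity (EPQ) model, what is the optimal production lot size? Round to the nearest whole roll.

d = 9,325/250 = 37.3000 rolls/day;  effective holding cost H(1 − d/p) = 5.9·(1 − 37.3000/212) = 4.86193
Q* = √(2DS / H_eff) = √(2·9,325·290 / 4.86193) ≈ 1,054.71

1,055 rolls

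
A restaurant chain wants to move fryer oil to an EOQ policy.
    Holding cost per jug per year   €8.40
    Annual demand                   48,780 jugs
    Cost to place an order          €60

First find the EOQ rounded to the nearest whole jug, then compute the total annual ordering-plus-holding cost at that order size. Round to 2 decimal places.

Optimal lot size Q* = (2 × 48,780 × €60 / €8.4)^½ ≈ 834.78 → Q = 835 jugs
Annual ordering cost = (D/Q)·S = (48,780/835) × 60 = €3,505.15
Annual holding cost  = (Q/2)·H = (835/2) × 8.4 = €3,507.00
Total = €3,505.15 + €3,507.00 = €7,012.15

€7,012.15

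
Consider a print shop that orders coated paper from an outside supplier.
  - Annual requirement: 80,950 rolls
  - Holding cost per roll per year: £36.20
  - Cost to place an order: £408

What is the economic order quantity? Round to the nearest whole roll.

EOQ = √(2DS/H) = √(2 × 80,950 × 408 / 36.2)
    = √(1,824,729.28) ≈ 1,350.83

1,351 rolls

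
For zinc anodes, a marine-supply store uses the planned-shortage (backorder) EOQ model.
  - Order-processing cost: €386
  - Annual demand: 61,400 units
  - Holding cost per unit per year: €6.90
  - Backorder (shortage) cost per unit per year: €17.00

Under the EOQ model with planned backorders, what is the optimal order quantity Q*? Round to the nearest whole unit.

3,108 units

Q* = √(2DS/H) · √((H + b)/b)
   = √(2 × 61,400 × 386 / 6.9) · √((6.9 + 17) / 17)
   = 2,621.008 × 1.1857 ≈ 3,107.73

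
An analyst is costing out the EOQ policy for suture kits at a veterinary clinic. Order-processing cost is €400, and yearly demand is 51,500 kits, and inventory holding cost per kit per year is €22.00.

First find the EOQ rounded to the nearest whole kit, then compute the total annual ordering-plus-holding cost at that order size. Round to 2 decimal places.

€30,106.48

2DS/H = 2·51,500·400/22 = 1,872,727.27
EOQ = √1,872,727.27 ≈ 1,368.48 → Q = 1,368 kits
Orders/yr = 51,500/1,368 = 37.646; ordering cost = 37.646 × €400 = €15,058.48
Average inventory = 1,368/2 = 684; holding cost = 684 × €22 = €15,048.00
Total = €15,058.48 + €15,048.00 = €30,106.48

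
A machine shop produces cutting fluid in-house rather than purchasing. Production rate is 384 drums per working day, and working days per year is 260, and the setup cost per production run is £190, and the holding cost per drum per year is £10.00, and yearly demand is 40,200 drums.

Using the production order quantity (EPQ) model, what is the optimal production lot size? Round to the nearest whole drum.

1,599 drums

Daily demand d = 40,200/260 = 154.615; p = 384; 1 − d/p = 0.59736
EPQ = √(2DS / (H(1 − d/p)))
    = √(2 × 40,200 × 190 / (10 × 0.59736)) ≈ 1,599.15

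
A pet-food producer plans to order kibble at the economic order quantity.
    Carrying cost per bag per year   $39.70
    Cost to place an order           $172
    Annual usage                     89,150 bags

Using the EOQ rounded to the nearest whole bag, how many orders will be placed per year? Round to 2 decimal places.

Q* = √(2·D·S / H) = √(2·89,150·172 / 39.7) = √772,483.6 ≈ 878.91 → Q = 879
N = D/Q = 89,150/879 ≈ 101.422 orders/yr

101.42 orders per year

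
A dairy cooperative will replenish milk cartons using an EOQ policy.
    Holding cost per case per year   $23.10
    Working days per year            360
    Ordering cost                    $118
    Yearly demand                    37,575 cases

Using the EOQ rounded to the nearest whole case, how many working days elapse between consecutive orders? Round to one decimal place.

5.9 days

2DS/H = 2·37,575·118/23.1 = 383,883.12
EOQ = √383,883.12 ≈ 619.58 → Q = 620 cases
T = Q/D × 360 days = 620/37,575 × 360 = 5.940 days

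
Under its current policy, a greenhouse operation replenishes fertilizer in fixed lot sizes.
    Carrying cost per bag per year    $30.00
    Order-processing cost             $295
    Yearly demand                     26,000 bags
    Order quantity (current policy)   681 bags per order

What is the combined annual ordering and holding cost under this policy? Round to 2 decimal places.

$21,477.85

Annual ordering cost = (D/Q)·S = (26,000/681) × 295 = $11,262.85
Annual holding cost  = (Q/2)·H = (681/2) × 30 = $10,215.00
Total = $11,262.85 + $10,215.00 = $21,477.85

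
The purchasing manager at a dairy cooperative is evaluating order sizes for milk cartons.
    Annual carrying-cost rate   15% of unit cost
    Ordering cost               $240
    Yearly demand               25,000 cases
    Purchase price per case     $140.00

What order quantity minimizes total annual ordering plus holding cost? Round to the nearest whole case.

756 cases

H = i·C = 0.15 × $140 = $21.0000 per case-year
Q* = √(2·D·S / H) = √(2·25,000·240 / 21) = √571,428.6 ≈ 755.93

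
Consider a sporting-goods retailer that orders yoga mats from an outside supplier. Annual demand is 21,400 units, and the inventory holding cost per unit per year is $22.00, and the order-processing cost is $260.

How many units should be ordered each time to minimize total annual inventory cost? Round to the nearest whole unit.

EOQ = √(2DS/H) = √(2 × 21,400 × 260 / 22)
    = √(505,818.18) ≈ 711.21

711 units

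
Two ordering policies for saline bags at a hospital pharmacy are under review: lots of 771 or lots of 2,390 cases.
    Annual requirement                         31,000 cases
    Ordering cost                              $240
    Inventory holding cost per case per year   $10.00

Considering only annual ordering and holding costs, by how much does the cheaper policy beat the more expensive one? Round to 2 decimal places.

$1,558.17

TC(Q) = (D/Q)S + (Q/2)H
TC(771) = (31,000/771)×240 + (771/2)×10 = $13,504.81
TC(2,390) = (31,000/2,390)×240 + (2,390/2)×10 = $15,062.97
|ΔTC| = |$13,504.81 − $15,062.97| = $1,558.17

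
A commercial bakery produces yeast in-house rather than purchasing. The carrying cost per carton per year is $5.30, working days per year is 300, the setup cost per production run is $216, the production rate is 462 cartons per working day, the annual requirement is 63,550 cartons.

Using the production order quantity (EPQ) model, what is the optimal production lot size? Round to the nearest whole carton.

Daily demand d = 63,550/300 = 211.833; p = 462; 1 − d/p = 0.54149
EPQ = √(2DS / (H(1 − d/p)))
    = √(2 × 63,550 × 216 / (5.3 × 0.54149)) ≈ 3,092.91

3,093 cartons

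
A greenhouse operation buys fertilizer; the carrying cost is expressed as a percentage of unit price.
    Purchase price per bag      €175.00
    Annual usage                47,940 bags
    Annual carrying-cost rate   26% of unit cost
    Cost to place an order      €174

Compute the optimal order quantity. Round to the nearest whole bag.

606 bags

Carrying cost H = €175 × 26% = €45.5000/bag/yr
Q* = √(2·D·S / H) = √(2·47,940·174 / 45.5) = √366,662.0 ≈ 605.53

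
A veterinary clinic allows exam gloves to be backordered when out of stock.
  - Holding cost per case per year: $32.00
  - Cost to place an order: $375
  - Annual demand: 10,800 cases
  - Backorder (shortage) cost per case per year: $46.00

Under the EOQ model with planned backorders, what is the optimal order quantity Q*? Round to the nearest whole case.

655 cases

Q* = √(2DS/H) · √((H + b)/b)
   = √(2 × 10,800 × 375 / 32) · √((32 + 46) / 46)
   = 503.115 × 1.3022 ≈ 655.14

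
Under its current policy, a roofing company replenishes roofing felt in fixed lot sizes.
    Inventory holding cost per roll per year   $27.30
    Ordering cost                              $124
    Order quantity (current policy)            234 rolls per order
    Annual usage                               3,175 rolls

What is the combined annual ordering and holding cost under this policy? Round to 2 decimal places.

$4,876.58

Orders/yr = 3,175/234 = 13.568; ordering cost = 13.568 × $124 = $1,682.48
Average inventory = 234/2 = 117; holding cost = 117 × $27.3 = $3,194.10
Total = $1,682.48 + $3,194.10 = $4,876.58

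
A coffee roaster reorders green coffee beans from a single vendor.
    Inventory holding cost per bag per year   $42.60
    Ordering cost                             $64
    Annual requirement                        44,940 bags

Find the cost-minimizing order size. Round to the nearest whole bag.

367 bags

2DS/H = 2·44,940·64/42.6 = 135,030.99
EOQ = √135,030.99 ≈ 367.47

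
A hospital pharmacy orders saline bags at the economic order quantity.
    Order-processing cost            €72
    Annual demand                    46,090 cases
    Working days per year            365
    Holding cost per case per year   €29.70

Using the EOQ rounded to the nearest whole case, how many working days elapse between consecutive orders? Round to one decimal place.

3.7 days

Q* = √(2·D·S / H) = √(2·46,090·72 / 29.7) = √223,466.7 ≈ 472.72 → Q = 473 cases
Cycle time = (working days × Q)/D = (365 × 473) / 46,090 = 3.746 days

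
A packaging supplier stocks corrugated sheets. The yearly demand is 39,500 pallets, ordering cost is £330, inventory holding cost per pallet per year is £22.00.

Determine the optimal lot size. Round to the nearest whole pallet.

2DS/H = 2·39,500·330/22 = 1,185,000.00
EOQ = √1,185,000.00 ≈ 1,088.58

1,089 pallets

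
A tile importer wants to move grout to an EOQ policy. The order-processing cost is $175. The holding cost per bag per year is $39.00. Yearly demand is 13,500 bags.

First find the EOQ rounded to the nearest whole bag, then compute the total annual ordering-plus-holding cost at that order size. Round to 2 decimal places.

$13,574.79

Q* = √(2·D·S / H) = √(2·13,500·175 / 39) = √121,153.8 ≈ 348.07 → Q = 348 bags
Ordering: D/Q × S = 13,500/348 × $175 = $6,788.79
Holding:  Q/2 × H = 348/2 × $39 = $6,786.00
Total = $6,788.79 + $6,786.00 = $13,574.79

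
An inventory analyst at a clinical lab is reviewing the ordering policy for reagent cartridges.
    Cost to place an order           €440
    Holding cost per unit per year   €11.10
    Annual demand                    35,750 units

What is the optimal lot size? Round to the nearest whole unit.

1,684 units

Optimal lot size Q* = (2 × 35,750 × €440 / €11.1)^½ ≈ 1,683.52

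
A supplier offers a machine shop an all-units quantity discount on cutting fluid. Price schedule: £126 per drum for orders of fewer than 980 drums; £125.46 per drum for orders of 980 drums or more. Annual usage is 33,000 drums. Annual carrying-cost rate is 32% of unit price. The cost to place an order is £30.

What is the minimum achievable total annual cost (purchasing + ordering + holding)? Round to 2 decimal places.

H₁ = 32%×£126 = £40.3200;  H₂ = 32%×£125.46 = £40.1472
EOQ₁ = √(2×33,000×30/40.3200) = 221.60  (< 980, feasible at tier 1)
EOQ₂ = √(2×33,000×30/40.1472) = 222.08  (< 980 → use Q = 980 at tier-2 price)
TC(tier 1 (EOQ₁), Q≈221.6) = £4,166,934.97
TC(tier 2, Q≈980.0) = £4,160,862.33
Minimum at tier 2: £4,160,862.33

£4,160,862.33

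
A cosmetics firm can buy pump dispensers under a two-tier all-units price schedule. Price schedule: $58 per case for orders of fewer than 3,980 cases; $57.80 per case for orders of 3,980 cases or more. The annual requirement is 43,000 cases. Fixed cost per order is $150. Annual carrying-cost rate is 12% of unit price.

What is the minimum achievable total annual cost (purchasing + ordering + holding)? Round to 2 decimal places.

$2,500,823.24

H₁ = 12%×$58 = $6.9600;  H₂ = 12%×$57.80 = $6.9360
EOQ₁ = √(2×43,000×150/6.9600) = 1,361.41  (< 3,980, feasible at tier 1)
EOQ₂ = √(2×43,000×150/6.9360) = 1,363.77  (< 3,980 → use Q = 3,980 at tier-2 price)
TC(tier 1 (EOQ₁), Q≈1,361.4) = $2,503,475.44
TC(tier 2, Q≈3,980.0) = $2,500,823.24
Minimum at tier 2: $2,500,823.24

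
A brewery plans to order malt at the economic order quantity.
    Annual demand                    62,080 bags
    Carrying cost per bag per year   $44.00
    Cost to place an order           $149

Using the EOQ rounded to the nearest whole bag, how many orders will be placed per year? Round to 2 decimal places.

2DS/H = 2·62,080·149/44 = 420,450.91
EOQ = √420,450.91 ≈ 648.42 → Q = 648
N = D/Q = 62,080/648 ≈ 95.802 orders/yr

95.80 orders per year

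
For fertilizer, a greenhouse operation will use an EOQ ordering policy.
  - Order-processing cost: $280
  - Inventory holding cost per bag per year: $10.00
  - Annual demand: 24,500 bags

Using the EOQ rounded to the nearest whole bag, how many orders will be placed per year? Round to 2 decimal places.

20.92 orders per year

Optimal lot size Q* = (2 × 24,500 × $280 / $10)^½ ≈ 1,171.32 → Q = 1,171
Orders per year = D/Q = 24,500 / 1,171 = 20.922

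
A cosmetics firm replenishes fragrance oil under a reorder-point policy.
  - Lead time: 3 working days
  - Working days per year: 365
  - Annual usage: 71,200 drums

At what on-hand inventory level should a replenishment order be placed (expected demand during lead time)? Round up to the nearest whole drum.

586 drums

Daily demand d = 71,200 / 365 = 195.068 drums/day
Demand during lead time = 195.068 × 3 = 585.21
Reorder point = 585.21 → round up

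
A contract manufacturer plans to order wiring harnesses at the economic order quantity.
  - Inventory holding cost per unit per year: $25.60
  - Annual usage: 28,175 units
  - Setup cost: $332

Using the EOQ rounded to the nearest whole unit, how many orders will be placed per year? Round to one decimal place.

EOQ = √(2DS/H) = √(2 × 28,175 × 332 / 25.6)
    = √(730,789.06) ≈ 854.86 → Q = 855
Orders per year = D/Q = 28,175 / 855 = 32.953

33.0 orders per year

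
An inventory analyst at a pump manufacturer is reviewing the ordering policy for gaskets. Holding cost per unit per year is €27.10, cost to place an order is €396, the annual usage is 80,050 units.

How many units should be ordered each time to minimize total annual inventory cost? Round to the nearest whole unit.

1,530 units

2DS/H = 2·80,050·396/27.1 = 2,339,468.63
EOQ = √2,339,468.63 ≈ 1,529.53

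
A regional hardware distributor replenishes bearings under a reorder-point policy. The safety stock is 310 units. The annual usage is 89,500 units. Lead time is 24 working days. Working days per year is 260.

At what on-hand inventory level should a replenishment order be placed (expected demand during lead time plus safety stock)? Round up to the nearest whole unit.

Daily demand d = 89,500 / 260 = 344.231 units/day
Demand during lead time = 344.231 × 24 = 8,261.54
Reorder point = 8,261.54 + 310 = 8,571.54 → round up

8,572 units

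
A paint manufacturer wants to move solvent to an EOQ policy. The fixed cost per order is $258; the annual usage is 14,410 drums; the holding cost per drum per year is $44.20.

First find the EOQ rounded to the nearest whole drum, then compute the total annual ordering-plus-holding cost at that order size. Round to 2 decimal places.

$18,128.76

EOQ = √(2DS/H) = √(2 × 14,410 × 258 / 44.2)
    = √(168,225.34) ≈ 410.15 → Q = 410 drums
Annual ordering cost = (D/Q)·S = (14,410/410) × 258 = $9,067.76
Annual holding cost  = (Q/2)·H = (410/2) × 44.2 = $9,061.00
Total = $9,067.76 + $9,061.00 = $18,128.76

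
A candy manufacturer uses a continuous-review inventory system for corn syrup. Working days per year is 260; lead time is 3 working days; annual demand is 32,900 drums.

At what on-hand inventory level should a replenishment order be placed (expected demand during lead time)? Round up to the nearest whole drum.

380 drums

Daily demand d = 32,900 / 260 = 126.538 drums/day
Demand during lead time = 126.538 × 3 = 379.62
Reorder point = 379.62 → round up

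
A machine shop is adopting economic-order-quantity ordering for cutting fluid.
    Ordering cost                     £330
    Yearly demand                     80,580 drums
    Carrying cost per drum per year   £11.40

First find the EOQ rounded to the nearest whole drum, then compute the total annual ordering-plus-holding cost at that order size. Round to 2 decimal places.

£24,622.83

EOQ = √(2DS/H) = √(2 × 80,580 × 330 / 11.4)
    = √(4,665,157.89) ≈ 2,159.90 → Q = 2,160 drums
Ordering: D/Q × S = 80,580/2,160 × £330 = £12,310.83
Holding:  Q/2 × H = 2,160/2 × £11.4 = £12,312.00
Total = £12,310.83 + £12,312.00 = £24,622.83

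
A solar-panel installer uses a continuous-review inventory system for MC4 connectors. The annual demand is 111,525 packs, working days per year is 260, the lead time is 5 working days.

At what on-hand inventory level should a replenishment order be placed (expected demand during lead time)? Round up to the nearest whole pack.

Daily demand d = 111,525 / 260 = 428.942 packs/day
Demand during lead time = 428.942 × 5 = 2,144.71
Reorder point = 2,144.71 → round up

2,145 packs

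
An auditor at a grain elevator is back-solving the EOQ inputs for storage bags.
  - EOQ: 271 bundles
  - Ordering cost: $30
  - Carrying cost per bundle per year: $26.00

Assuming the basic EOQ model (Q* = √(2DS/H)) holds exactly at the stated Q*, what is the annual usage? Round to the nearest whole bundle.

Since Q* = (2DS/H)^½, squaring gives Q*²·H = 2DS.
D = Q²H / (2S) = 271² × 26 / (2 × 30) = 31,824.43

31,824 bundles per year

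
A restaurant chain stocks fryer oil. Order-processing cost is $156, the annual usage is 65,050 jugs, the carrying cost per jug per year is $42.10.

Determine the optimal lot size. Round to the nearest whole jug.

2DS/H = 2·65,050·156/42.1 = 482,080.76
EOQ = √482,080.76 ≈ 694.32

694 jugs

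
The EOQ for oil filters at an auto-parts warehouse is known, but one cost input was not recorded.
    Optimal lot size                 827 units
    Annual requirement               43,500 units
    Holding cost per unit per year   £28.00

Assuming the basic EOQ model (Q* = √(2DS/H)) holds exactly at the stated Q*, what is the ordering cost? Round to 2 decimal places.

£220.12

EOQ relation: Q² = 2DS/H, so rearrange for the unknown.
S = Q²H / (2D) = 827² × 28 / (2 × 43,500) = 220.1151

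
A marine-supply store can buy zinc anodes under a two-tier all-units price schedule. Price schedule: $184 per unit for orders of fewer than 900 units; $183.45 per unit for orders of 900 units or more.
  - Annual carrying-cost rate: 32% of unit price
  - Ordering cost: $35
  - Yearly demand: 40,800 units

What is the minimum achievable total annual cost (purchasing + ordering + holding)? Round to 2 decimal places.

$7,512,763.47

H₁ = 32%×$184 = $58.8800;  H₂ = 32%×$183.45 = $58.7040
EOQ₁ = √(2×40,800×35/58.8800) = 220.24  (< 900, feasible at tier 1)
EOQ₂ = √(2×40,800×35/58.7040) = 220.57  (< 900 → use Q = 900 at tier-2 price)
TC(tier 1 (EOQ₁), Q≈220.2) = $7,520,167.70
TC(tier 2, Q≈900.0) = $7,512,763.47
Minimum at tier 2: $7,512,763.47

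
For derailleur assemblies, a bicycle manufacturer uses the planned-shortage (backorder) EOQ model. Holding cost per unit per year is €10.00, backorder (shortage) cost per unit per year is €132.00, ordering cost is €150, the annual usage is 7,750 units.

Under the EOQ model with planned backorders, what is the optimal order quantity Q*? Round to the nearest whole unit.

500 units

Basic EOQ = √(2·7,750·150/10) = 482.183
Backorder adjustment √((H+b)/b) = √((10+132)/132) = 1.0372
Q* = 482.183 × 1.0372 ≈ 500.11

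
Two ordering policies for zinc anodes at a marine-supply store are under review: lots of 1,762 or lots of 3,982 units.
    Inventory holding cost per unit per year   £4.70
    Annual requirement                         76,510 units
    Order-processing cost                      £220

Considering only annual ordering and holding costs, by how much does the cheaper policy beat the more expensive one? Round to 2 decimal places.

£108.82

For each Q, cost = (D/Q)·S + (Q/2)·H.
TC(1,762) = (76,510/1,762)×220 + (1,762/2)×4.7 = £13,693.59
TC(3,982) = (76,510/3,982)×220 + (3,982/2)×4.7 = £13,584.77
Lots of 3,982 are cheaper by £108.82.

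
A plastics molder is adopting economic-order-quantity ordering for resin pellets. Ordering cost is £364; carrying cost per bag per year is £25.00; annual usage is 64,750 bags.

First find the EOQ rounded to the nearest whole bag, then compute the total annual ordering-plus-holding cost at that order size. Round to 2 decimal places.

2DS/H = 2·64,750·364/25 = 1,885,520.00
EOQ = √1,885,520.00 ≈ 1,373.14 → Q = 1,373 bags
Ordering: D/Q × S = 64,750/1,373 × £364 = £17,166.06
Holding:  Q/2 × H = 1,373/2 × £25 = £17,162.50
Total = £17,166.06 + £17,162.50 = £34,328.56

£34,328.56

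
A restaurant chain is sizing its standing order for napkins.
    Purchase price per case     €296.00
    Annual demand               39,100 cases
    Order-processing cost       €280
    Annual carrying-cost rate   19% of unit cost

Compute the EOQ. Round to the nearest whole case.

624 cases

Carrying cost H = €296 × 19% = €56.2400/case/yr
Optimal lot size Q* = (2 × 39,100 × €280 / €56.24)^½ ≈ 623.96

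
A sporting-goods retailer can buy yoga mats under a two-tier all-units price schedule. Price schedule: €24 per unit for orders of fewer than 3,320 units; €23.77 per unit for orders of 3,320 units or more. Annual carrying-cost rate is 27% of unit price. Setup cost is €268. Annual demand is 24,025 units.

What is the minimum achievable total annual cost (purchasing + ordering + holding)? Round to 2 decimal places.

H₁ = 27%×€24 = €6.4800;  H₂ = 27%×€23.77 = €6.4179
EOQ₁ = √(2×24,025×268/6.4800) = 1,409.70  (< 3,320, feasible at tier 1)
EOQ₂ = √(2×24,025×268/6.4179) = 1,416.50  (< 3,320 → use Q = 3,320 at tier-2 price)
TC(tier 1 (EOQ₁), Q≈1,409.7) = €585,734.85
TC(tier 2, Q≈3,320.0) = €583,667.33
Minimum at tier 2: €583,667.33

€583,667.33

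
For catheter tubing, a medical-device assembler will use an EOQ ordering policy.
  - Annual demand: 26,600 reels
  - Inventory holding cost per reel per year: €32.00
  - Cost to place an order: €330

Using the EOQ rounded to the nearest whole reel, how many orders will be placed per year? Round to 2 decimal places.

EOQ = √(2DS/H) = √(2 × 26,600 × 330 / 32)
    = √(548,625.00) ≈ 740.69 → Q = 741
N = D/Q = 26,600/741 ≈ 35.897 orders/yr

35.90 orders per year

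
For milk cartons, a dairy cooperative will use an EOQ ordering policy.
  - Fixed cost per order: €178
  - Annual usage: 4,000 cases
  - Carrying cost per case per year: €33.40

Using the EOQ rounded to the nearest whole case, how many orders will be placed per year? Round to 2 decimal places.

19.42 orders per year

Q* = √(2·D·S / H) = √(2·4,000·178 / 33.4) = √42,634.7 ≈ 206.48 → Q = 206
Orders per year = D/Q = 4,000 / 206 = 19.417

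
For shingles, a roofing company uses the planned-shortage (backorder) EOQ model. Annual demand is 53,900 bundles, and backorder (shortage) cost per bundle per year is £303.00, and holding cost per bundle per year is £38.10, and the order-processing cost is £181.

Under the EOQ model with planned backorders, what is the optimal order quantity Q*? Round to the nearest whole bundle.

Q* = √(2DS/H) · √((H + b)/b)
   = √(2 × 53,900 × 181 / 38.1) · √((38.1 + 303) / 303)
   = 715.626 × 1.0610 ≈ 759.29

759 bundles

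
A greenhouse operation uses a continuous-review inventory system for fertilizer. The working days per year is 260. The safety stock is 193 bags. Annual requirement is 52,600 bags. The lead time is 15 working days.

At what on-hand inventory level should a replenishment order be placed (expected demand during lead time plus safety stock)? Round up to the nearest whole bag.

3,228 bags

Daily demand d = 52,600 / 260 = 202.308 bags/day
Demand during lead time = 202.308 × 15 = 3,034.62
Reorder point = 3,034.62 + 193 = 3,227.62 → round up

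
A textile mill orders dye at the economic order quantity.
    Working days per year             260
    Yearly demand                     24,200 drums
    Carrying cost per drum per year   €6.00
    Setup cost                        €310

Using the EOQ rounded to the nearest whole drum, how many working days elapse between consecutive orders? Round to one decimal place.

Optimal lot size Q* = (2 × 24,200 × €310 / €6)^½ ≈ 1,581.35 → Q = 1,581 drums
Days between orders = 260 / (D/Q) = 260 / 15.307 ≈ 16.986

17.0 days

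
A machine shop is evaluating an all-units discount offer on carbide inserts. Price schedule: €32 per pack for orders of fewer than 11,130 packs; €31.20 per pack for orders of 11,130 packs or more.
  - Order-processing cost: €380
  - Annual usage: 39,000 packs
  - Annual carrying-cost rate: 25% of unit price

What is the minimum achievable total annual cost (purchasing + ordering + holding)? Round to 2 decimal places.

H₁ = 25%×€32 = €8.0000;  H₂ = 25%×€31.20 = €7.8000
EOQ₁ = √(2×39,000×380/8.0000) = 1,924.84  (< 11,130, feasible at tier 1)
EOQ₂ = √(2×39,000×380/7.8000) = 1,949.36  (< 11,130 → use Q = 11,130 at tier-2 price)
TC(tier 1 (EOQ₁), Q≈1,924.8) = €1,263,398.70
TC(tier 2, Q≈11,130.0) = €1,261,538.54
Minimum at tier 2: €1,261,538.54

€1,261,538.54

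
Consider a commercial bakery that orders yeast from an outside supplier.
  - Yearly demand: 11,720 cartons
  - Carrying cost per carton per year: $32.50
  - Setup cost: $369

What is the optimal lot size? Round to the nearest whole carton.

516 cartons

Q* = √(2·D·S / H) = √(2·11,720·369 / 32.5) = √266,134.2 ≈ 515.88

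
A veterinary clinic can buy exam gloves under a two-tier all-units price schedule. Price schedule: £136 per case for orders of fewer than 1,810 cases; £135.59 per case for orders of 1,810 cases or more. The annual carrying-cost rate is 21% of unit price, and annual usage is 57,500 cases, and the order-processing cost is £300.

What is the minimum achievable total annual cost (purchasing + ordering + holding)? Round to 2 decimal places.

£7,831,724.27

H₁ = 21%×£136 = £28.5600;  H₂ = 21%×£135.59 = £28.4739
EOQ₁ = √(2×57,500×300/28.5600) = 1,099.08  (< 1,810, feasible at tier 1)
EOQ₂ = √(2×57,500×300/28.4739) = 1,100.74  (< 1,810 → use Q = 1,810 at tier-2 price)
TC(tier 1 (EOQ₁), Q≈1,099.1) = £7,851,389.81
TC(tier 2, Q≈1,810.0) = £7,831,724.27
Minimum at tier 2: £7,831,724.27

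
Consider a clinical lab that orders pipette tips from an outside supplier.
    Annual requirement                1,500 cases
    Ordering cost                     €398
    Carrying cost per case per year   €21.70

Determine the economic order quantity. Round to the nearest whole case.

Q* = √(2·D·S / H) = √(2·1,500·398 / 21.7) = √55,023.0 ≈ 234.57

235 cases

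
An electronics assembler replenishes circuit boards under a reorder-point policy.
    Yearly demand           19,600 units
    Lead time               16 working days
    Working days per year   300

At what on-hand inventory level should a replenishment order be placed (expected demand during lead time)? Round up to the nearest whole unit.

Daily demand d = 19,600 / 300 = 65.333 units/day
Demand during lead time = 65.333 × 16 = 1,045.33
Reorder point = 1,045.33 → round up

1,046 units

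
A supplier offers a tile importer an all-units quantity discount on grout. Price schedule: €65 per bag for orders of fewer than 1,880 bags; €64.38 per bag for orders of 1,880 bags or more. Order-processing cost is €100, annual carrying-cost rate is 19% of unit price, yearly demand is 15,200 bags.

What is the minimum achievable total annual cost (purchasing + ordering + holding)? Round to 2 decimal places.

H₁ = 19%×€65 = €12.3500;  H₂ = 19%×€64.38 = €12.2322
EOQ₁ = √(2×15,200×100/12.3500) = 496.14  (< 1,880, feasible at tier 1)
EOQ₂ = √(2×15,200×100/12.2322) = 498.52  (< 1,880 → use Q = 1,880 at tier-2 price)
TC(tier 1 (EOQ₁), Q≈496.1) = €994,127.32
TC(tier 2, Q≈1,880.0) = €990,882.78
Minimum at tier 2: €990,882.78

€990,882.78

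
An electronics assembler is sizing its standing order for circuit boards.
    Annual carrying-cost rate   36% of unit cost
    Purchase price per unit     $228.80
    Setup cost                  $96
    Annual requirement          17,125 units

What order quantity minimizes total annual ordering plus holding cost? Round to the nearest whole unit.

H = i·C = 0.36 × $228.8 = $82.3680 per unit-year
Q* = √(2·D·S / H) = √(2·17,125·96 / 82.368) = √39,918.4 ≈ 199.80

200 units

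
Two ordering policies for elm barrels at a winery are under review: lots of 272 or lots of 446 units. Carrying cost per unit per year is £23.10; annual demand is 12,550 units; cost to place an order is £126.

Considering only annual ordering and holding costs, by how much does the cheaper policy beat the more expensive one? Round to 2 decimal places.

£258.39

For each Q, cost = (D/Q)·S + (Q/2)·H.
TC(272) = (12,550/272)×126 + (272/2)×23.1 = £8,955.20
TC(446) = (12,550/446)×126 + (446/2)×23.1 = £8,696.82
Cheaper: Q = 446.  Difference = £258.39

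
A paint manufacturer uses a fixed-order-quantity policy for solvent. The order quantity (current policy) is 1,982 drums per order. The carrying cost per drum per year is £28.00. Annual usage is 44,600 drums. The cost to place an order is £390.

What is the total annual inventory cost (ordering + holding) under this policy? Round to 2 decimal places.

£36,523.98

Ordering: D/Q × S = 44,600/1,982 × £390 = £8,775.98
Holding:  Q/2 × H = 1,982/2 × £28 = £27,748.00
Total = £8,775.98 + £27,748.00 = £36,523.98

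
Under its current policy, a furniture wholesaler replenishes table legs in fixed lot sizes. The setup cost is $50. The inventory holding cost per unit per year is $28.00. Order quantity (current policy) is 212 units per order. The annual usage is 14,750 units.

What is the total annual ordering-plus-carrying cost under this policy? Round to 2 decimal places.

Orders/yr = 14,750/212 = 69.575; ordering cost = 69.575 × $50 = $3,478.77
Average inventory = 212/2 = 106; holding cost = 106 × $28 = $2,968.00
Total = $3,478.77 + $2,968.00 = $6,446.77

$6,446.77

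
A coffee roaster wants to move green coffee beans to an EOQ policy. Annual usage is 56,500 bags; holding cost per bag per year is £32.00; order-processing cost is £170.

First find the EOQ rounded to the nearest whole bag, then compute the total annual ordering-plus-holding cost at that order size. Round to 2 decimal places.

£24,793.55

Optimal lot size Q* = (2 × 56,500 × £170 / £32)^½ ≈ 774.80 → Q = 775 bags
Orders/yr = 56,500/775 = 72.903; ordering cost = 72.903 × £170 = £12,393.55
Average inventory = 775/2 = 387.5; holding cost = 387.5 × £32 = £12,400.00
Total = £12,393.55 + £12,400.00 = £24,793.55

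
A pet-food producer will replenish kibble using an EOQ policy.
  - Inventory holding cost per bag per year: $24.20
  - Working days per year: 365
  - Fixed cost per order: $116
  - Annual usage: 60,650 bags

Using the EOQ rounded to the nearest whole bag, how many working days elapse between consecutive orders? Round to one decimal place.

Optimal lot size Q* = (2 × 60,650 × $116 / $24.2)^½ ≈ 762.52 → Q = 763 bags
T = Q/D × 365 days = 763/60,650 × 365 = 4.592 days

4.6 days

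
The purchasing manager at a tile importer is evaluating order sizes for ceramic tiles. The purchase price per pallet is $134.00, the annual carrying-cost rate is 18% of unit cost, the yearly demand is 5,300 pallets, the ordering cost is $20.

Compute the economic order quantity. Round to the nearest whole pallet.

94 pallets

H = i·C = 0.18 × $134 = $24.1200 per pallet-year
2DS/H = 2·5,300·20/24.12 = 8,789.39
EOQ = √8,789.39 ≈ 93.75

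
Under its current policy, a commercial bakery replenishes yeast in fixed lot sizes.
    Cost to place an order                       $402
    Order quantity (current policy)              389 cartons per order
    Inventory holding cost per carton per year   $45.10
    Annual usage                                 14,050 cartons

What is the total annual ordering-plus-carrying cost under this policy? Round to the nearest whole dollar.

Orders/yr = 14,050/389 = 36.118; ordering cost = 36.118 × $402 = $14,519.54
Average inventory = 389/2 = 194.5; holding cost = 194.5 × $45.1 = $8,771.95
Total = $14,519.54 + $8,771.95 = $23,291.49

$23,291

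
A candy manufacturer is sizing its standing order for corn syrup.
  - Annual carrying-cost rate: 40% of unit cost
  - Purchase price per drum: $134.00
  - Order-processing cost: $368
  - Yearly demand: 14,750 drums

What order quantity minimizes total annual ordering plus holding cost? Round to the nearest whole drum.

450 drums

Holding cost per drum per year: H = 40% × $134 = $53.6000
EOQ = √(2DS/H) = √(2 × 14,750 × 368 / 53.6)
    = √(202,537.31) ≈ 450.04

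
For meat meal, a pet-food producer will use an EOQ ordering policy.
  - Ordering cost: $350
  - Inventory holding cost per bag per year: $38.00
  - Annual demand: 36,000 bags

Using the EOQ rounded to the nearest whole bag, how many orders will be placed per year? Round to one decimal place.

Q* = √(2·D·S / H) = √(2·36,000·350 / 38) = √663,157.9 ≈ 814.35 → Q = 814
N = D/Q = 36,000/814 ≈ 44.226 orders/yr

44.2 orders per year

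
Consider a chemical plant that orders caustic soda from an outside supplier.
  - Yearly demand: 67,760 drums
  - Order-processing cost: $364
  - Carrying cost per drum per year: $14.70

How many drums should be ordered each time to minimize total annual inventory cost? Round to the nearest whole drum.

2DS/H = 2·67,760·364/14.7 = 3,355,733.33
EOQ = √3,355,733.33 ≈ 1,831.87

1,832 drums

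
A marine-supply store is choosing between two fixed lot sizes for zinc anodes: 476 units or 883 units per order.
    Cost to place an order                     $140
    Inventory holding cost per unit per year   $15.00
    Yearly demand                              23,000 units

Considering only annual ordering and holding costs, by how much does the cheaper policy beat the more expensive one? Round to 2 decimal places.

Annual cost at Q: ordering D·S/Q plus holding Q·H/2.
TC(476) = (23,000/476)×140 + (476/2)×15 = $10,334.71
TC(883) = (23,000/883)×140 + (883/2)×15 = $10,269.16
Lots of 883 are cheaper by $65.55.

$65.55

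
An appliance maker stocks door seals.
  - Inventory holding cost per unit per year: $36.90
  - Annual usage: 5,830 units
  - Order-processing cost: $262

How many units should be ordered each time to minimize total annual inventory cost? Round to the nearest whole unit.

288 units

2DS/H = 2·5,830·262/36.9 = 82,789.16
EOQ = √82,789.16 ≈ 287.73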